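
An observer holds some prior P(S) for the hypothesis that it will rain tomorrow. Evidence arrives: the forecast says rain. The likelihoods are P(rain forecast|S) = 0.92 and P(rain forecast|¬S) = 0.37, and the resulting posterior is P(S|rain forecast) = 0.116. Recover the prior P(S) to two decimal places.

Bayes' rule in odds form gives O(S|E) = O(S)·[P(E|S)/P(E|¬S)], hence O(S) = O(S|E)/LR.
Posterior odds = 0.116/(1−0.116) = 0.1312. LR = 0.92/0.37 = 2.4865.
Prior odds = 0.1312/2.4865 = 0.0528, so P(S) = 0.0528/(1+0.0528) ≈ 0.05.

P(S) = 0.05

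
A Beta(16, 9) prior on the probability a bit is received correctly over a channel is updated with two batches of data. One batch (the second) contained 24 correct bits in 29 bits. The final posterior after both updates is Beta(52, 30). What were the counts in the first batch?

12 correct bits and 16 errors

Because Beta–binomial updating is additive in the counts, the combined data contributed (α_post−α_prior, β_post−β_prior) successes and failures.
Total across both batches: 52−16=36 correct bits, 30−9=21 errors.
Subtract the second batch: 36−24=12 correct bits and 21−5=16 errors.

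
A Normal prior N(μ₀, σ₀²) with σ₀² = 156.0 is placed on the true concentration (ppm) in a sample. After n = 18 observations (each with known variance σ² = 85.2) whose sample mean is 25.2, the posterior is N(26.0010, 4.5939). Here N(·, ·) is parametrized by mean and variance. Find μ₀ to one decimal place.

μ₀ = 52.4

With known observation variance, the Normal–Normal posterior has precision τ_n = τ₀ + n/σ² and mean μ_n = (τ₀μ₀ + (n/σ²)x̄)/τ_n.
Here τ₀ = 1/156.0 = 0.006410 and τ_data = 18/85.2 = 0.211268, so τ_n = 0.217678.
Rearranging for μ₀: μ₀ = (μ_n·τ_n − τ_data·x̄)/τ₀ = (26.0010·0.217678 − 0.211268·25.2) / 0.006410 = 0.335892/0.006410 ≈ 52.4.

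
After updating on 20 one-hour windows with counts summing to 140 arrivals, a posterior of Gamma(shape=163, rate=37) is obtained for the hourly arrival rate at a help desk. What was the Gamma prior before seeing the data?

A Gamma(α, β) prior (rate parametrization) on a Poisson rate with n observations summing to S gives posterior Gamma(α+S, β+n).
So α = 163 − 140 = 23 and β = 37 − 20 = 17.

Gamma(shape=23, rate=17)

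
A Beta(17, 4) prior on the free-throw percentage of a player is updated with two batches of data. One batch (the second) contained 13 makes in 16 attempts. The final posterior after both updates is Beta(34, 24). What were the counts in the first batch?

4 makes and 17 misses

Sequential conjugate updates are equivalent to a single update on the pooled data, so total successes = posterior α − prior α and total failures = posterior β − prior β.
Total across both batches: 34−17=17 makes, 24−4=20 misses.
Subtract the second batch: 17−13=4 makes and 20−3=17 misses.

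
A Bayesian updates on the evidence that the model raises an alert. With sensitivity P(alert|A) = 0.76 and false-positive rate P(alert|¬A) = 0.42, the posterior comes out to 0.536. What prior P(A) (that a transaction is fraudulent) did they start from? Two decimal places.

In odds form, posterior odds = prior odds × likelihood ratio, so prior odds = posterior odds ÷ LR.
Posterior odds = 0.536/(1−0.536) = 1.1552. LR = 0.76/0.42 = 1.8095.
Prior odds = 1.1552/1.8095 = 0.6384, so P(A) = 0.6384/(1+0.6384) ≈ 0.39.

P(A) = 0.39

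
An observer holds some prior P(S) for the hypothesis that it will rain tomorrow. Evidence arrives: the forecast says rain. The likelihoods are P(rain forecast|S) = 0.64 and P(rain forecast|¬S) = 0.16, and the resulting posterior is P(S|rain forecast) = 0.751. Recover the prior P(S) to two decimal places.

In odds form, posterior odds = prior odds × likelihood ratio, so prior odds = posterior odds ÷ LR.
Posterior odds = 0.751/(1−0.751) = 3.0161. LR = 0.64/0.16 = 4.0000.
Prior odds = 3.0161/4.0000 = 0.7540, so P(S) = 0.7540/(1+0.7540) ≈ 0.43.

P(S) = 0.43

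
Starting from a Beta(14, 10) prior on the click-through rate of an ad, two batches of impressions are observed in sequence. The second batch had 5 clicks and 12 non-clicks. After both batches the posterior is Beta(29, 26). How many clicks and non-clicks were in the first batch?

Sequential conjugate updates are equivalent to a single update on the pooled data, so total successes = posterior α − prior α and total failures = posterior β − prior β.
Total across both batches: 29−14=15 clicks, 26−10=16 non-clicks.
Subtract the second batch: 15−5=10 clicks and 16−12=4 non-clicks.

10 clicks and 4 non-clicks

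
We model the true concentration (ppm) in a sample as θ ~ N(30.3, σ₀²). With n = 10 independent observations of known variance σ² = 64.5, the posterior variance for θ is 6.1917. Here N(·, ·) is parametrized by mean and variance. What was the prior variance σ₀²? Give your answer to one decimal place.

For the Normal–Normal model with known σ², precisions add: τ_n = τ₀ + n/σ².
So 1/σ₀² = 1/6.1917 − 10/64.5 = 0.161507 − 0.155039 = 0.006468.
Hence σ₀² = 1/0.006468 ≈ 154.6.

σ₀² = 154.6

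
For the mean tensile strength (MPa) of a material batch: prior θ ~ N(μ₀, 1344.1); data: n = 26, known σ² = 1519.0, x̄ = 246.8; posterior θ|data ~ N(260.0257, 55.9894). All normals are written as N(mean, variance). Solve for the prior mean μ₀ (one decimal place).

The posterior mean is a precision-weighted average: μ_n = (τ₀μ₀ + τ_data·x̄)/(τ₀+τ_data), with τ₀=1/σ₀² and τ_data=n/σ².
Here τ₀ = 1/1344.1 = 0.000744 and τ_data = 26/1519.0 = 0.017117, so τ_n = 0.017861.
Rearranging for μ₀: μ₀ = (μ_n·τ_n − τ_data·x̄)/τ₀ = (260.0257·0.017861 − 0.017117·246.8) / 0.000744 = 0.419843/0.000744 ≈ 564.3.

μ₀ = 564.3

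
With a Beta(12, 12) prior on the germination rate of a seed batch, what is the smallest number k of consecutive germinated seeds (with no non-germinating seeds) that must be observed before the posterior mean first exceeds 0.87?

After k germinated seeds and 0 non-germinating seeds the posterior is Beta(12+k, 12), with mean (12+k)/(12+12+k).
Set (12+k)/(24+k) > 0.87 and solve: k > (0.87·24 − 12)/(1 − 0.87) = 68.308.
The smallest integer exceeding 68.308 is 69.

k = 69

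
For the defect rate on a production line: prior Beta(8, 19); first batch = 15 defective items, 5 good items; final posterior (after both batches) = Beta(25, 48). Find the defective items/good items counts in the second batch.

2 defective items and 24 good items

Because Beta–binomial updating is additive in the counts, the combined data contributed (α_post−α_prior, β_post−β_prior) successes and failures.
Total across both batches: 25−8=17 defective items, 48−19=29 good items.
Subtract the first batch: 17−15=2 defective items and 29−5=24 good items.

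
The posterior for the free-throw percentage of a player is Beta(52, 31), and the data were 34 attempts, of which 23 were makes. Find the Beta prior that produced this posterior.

Under Beta–binomial conjugacy the posterior parameters are (α+s, β+f).
Subtract the data counts: 52−23=29, 31−11=20.

Beta(29, 20)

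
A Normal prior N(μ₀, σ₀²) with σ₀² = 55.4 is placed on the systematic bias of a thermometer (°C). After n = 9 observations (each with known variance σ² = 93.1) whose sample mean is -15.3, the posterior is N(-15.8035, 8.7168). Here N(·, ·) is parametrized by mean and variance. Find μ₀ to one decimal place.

With known observation variance, the Normal–Normal posterior has precision τ_n = τ₀ + n/σ² and mean μ_n = (τ₀μ₀ + (n/σ²)x̄)/τ_n.
Here τ₀ = 1/55.4 = 0.018051 and τ_data = 9/93.1 = 0.096670, so τ_n = 0.114721.
Rearranging for μ₀: μ₀ = (μ_n·τ_n − τ_data·x̄)/τ₀ = (-15.8035·0.114721 − 0.096670·-15.3) / 0.018051 = -0.333942/0.018051 ≈ -18.5.

μ₀ = -18.5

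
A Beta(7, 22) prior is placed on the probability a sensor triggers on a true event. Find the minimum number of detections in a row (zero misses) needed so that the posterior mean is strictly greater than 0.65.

After k detections and 0 misses the posterior is Beta(7+k, 22), with mean (7+k)/(7+22+k).
Set (7+k)/(29+k) > 0.65 and solve: k > (0.65·29 − 7)/(1 − 0.65) = 33.857.
The smallest integer exceeding 33.857 is 34.

k = 34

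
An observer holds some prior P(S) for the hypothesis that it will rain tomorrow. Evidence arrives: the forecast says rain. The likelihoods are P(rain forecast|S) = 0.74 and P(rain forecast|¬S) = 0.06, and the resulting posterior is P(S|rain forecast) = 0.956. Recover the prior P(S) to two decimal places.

P(S) = 0.64

Bayes' rule in odds form gives O(S|E) = O(S)·[P(E|S)/P(E|¬S)], hence O(S) = O(S|E)/LR.
Posterior odds = 0.956/(1−0.956) = 21.7273. LR = 0.74/0.06 = 12.3333.
Prior odds = 21.7273/12.3333 = 1.7617, so P(S) = 1.7617/(1+1.7617) ≈ 0.64.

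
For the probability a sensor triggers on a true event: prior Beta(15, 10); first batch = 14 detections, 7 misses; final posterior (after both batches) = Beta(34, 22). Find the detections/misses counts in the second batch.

Because Beta–binomial updating is additive in the counts, the combined data contributed (α_post−α_prior, β_post−β_prior) successes and failures.
Total across both batches: 34−15=19 detections, 22−10=12 misses.
Subtract the first batch: 19−14=5 detections and 12−7=5 misses.

5 detections and 5 misses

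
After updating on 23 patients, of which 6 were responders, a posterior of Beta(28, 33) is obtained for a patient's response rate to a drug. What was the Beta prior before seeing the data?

Beta(22, 16)

Beta is conjugate to the binomial likelihood: posterior = Beta(α+s, β+f).
Subtract the data counts: 28−6=22, 33−17=16.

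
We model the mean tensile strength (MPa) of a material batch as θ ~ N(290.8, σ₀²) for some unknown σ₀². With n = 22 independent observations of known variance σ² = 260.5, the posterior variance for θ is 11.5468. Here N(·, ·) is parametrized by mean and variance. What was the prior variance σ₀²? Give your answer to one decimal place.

For the Normal–Normal model with known σ², precisions add: τ_n = τ₀ + n/σ².
So 1/σ₀² = 1/11.5468 − 22/260.5 = 0.086604 − 0.084453 = 0.002151.
Hence σ₀² = 1/0.002151 ≈ 464.9.

σ₀² = 464.9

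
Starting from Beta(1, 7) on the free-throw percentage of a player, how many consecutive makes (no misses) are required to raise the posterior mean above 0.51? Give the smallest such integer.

k = 7

After k makes and 0 misses the posterior is Beta(1+k, 7), with mean (1+k)/(1+7+k).
Set (1+k)/(8+k) > 0.51 and solve: k > (0.51·8 − 1)/(1 − 0.51) = 6.286.
The smallest integer exceeding 6.286 is 7.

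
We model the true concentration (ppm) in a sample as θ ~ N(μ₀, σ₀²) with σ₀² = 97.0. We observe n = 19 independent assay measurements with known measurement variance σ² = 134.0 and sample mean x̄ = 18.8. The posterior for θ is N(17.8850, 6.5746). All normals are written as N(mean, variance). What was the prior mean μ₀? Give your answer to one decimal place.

μ₀ = 5.3

The posterior mean is a precision-weighted average: μ_n = (τ₀μ₀ + τ_data·x̄)/(τ₀+τ_data), with τ₀=1/σ₀² and τ_data=n/σ².
Here τ₀ = 1/97.0 = 0.010309 and τ_data = 19/134.0 = 0.141791, so τ_n = 0.152100.
Rearranging for μ₀: μ₀ = (μ_n·τ_n − τ_data·x̄)/τ₀ = (17.8850·0.152100 − 0.141791·18.8) / 0.010309 = 0.054638/0.010309 ≈ 5.3.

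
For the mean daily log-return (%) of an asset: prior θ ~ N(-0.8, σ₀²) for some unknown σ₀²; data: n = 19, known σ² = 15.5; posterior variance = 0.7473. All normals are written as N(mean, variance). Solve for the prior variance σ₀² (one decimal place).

For the Normal–Normal model with known σ², precisions add: τ_n = τ₀ + n/σ².
So 1/σ₀² = 1/0.7473 − 19/15.5 = 1.338151 − 1.225806 = 0.112345.
Hence σ₀² = 1/0.112345 ≈ 8.9.

σ₀² = 8.9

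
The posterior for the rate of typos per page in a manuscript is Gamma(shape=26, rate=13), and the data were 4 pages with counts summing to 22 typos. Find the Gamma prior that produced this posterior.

Gamma(shape=4, rate=9)

Gamma–Poisson conjugacy: posterior shape = α + Σxᵢ, posterior rate = β + n.
So α = 26 − 22 = 4 and β = 13 − 4 = 9.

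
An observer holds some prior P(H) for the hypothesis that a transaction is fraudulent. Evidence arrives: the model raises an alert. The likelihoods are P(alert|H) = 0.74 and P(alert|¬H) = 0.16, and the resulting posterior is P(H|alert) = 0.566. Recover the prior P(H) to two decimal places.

P(H) = 0.22

Bayes' rule in odds form gives O(H|E) = O(H)·[P(E|H)/P(E|¬H)], hence O(H) = O(H|E)/LR.
Posterior odds = 0.566/(1−0.566) = 1.3041. LR = 0.74/0.16 = 4.6250.
Prior odds = 1.3041/4.6250 = 0.2820, so P(H) = 0.2820/(1+0.2820) ≈ 0.22.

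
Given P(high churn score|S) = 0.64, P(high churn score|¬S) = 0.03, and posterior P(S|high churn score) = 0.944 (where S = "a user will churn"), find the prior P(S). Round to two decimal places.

P(S) = 0.44

In odds form, posterior odds = prior odds × likelihood ratio, so prior odds = posterior odds ÷ LR.
Posterior odds = 0.944/(1−0.944) = 16.8571. LR = 0.64/0.03 = 21.3333.
Prior odds = 16.8571/21.3333 = 0.7902, so P(S) = 0.7902/(1+0.7902) ≈ 0.44.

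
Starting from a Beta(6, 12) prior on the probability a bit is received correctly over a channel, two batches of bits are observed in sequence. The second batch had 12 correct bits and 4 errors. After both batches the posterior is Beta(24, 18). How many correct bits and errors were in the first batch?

Because Beta–binomial updating is additive in the counts, the combined data contributed (α_post−α_prior, β_post−β_prior) successes and failures.
Total across both batches: 24−6=18 correct bits, 18−12=6 errors.
Subtract the second batch: 18−12=6 correct bits and 6−4=2 errors.

6 correct bits and 2 errors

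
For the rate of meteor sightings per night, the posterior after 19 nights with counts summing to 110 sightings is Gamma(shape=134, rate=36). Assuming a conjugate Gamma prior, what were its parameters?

Gamma(shape=24, rate=17)

A Gamma(α, β) prior (rate parametrization) on a Poisson rate with n observations summing to S gives posterior Gamma(α+S, β+n).
So α = 134 − 110 = 24 and β = 36 − 19 = 17.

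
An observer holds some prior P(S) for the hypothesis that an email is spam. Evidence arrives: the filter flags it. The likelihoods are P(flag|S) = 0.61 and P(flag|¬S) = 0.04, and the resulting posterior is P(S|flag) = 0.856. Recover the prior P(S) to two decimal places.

P(S) = 0.28

In odds form, posterior odds = prior odds × likelihood ratio, so prior odds = posterior odds ÷ LR.
Posterior odds = 0.856/(1−0.856) = 5.9444. LR = 0.61/0.04 = 15.2500.
Prior odds = 5.9444/15.2500 = 0.3898, so P(S) = 0.3898/(1+0.3898) ≈ 0.28.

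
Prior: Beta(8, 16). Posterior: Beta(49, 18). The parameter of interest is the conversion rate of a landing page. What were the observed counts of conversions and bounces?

41 conversions and 2 bounces

A Beta(a, b) prior with s successes and f failures in binomial data gives a Beta(a+s, b+f) posterior.
So s = 49 − 8 = 41 and f = 18 − 16 = 2.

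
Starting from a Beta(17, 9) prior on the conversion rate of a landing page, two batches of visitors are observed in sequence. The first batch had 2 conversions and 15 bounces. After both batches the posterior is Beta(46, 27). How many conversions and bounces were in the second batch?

Sequential conjugate updates are equivalent to a single update on the pooled data, so total successes = posterior α − prior α and total failures = posterior β − prior β.
Total across both batches: 46−17=29 conversions, 27−9=18 bounces.
Subtract the first batch: 29−2=27 conversions and 18−15=3 bounces.

27 conversions and 3 bounces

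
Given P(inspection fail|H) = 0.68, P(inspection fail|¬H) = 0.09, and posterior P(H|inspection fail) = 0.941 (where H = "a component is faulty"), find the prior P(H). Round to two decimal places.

P(H) = 0.68

Bayes' rule in odds form gives O(H|E) = O(H)·[P(E|H)/P(E|¬H)], hence O(H) = O(H|E)/LR.
Posterior odds = 0.941/(1−0.941) = 15.9492. LR = 0.68/0.09 = 7.5556.
Prior odds = 15.9492/7.5556 = 2.1109, so P(H) = 2.1109/(1+2.1109) ≈ 0.68.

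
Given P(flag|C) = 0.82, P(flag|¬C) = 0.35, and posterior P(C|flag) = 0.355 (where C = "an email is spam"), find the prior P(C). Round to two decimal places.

In odds form, posterior odds = prior odds × likelihood ratio, so prior odds = posterior odds ÷ LR.
Posterior odds = 0.355/(1−0.355) = 0.5504. LR = 0.82/0.35 = 2.3429.
Prior odds = 0.5504/2.3429 = 0.2349, so P(C) = 0.2349/(1+0.2349) ≈ 0.19.

P(C) = 0.19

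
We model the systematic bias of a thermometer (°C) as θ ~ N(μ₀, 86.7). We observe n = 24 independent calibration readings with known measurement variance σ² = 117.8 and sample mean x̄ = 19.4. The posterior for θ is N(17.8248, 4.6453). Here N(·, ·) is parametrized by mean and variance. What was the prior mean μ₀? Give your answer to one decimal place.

With known observation variance, the Normal–Normal posterior has precision τ_n = τ₀ + n/σ² and mean μ_n = (τ₀μ₀ + (n/σ²)x̄)/τ_n.
Here τ₀ = 1/86.7 = 0.011534 and τ_data = 24/117.8 = 0.203735, so τ_n = 0.215269.
Rearranging for μ₀: μ₀ = (μ_n·τ_n − τ_data·x̄)/τ₀ = (17.8248·0.215269 − 0.203735·19.4) / 0.011534 = -0.115332/0.011534 ≈ -10.0.

μ₀ = -10.0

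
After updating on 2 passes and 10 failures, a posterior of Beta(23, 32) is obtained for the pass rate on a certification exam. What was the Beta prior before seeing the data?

A Beta(a, b) prior with s successes and f failures in binomial data gives a Beta(a+s, b+f) posterior.
So a = 23 − 2 = 21 and b = 32 − 10 = 22.

Beta(21, 22)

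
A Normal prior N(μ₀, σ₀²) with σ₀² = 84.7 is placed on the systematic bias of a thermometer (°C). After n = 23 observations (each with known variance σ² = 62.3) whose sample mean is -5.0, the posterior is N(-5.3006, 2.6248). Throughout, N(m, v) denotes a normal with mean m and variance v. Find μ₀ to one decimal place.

μ₀ = -14.7

The posterior mean is a precision-weighted average: μ_n = (τ₀μ₀ + τ_data·x̄)/(τ₀+τ_data), with τ₀=1/σ₀² and τ_data=n/σ².
Here τ₀ = 1/84.7 = 0.011806 and τ_data = 23/62.3 = 0.369181, so τ_n = 0.380987.
Rearranging for μ₀: μ₀ = (μ_n·τ_n − τ_data·x̄)/τ₀ = (-5.3006·0.380987 − 0.369181·-5.0) / 0.011806 = -0.173555/0.011806 ≈ -14.7.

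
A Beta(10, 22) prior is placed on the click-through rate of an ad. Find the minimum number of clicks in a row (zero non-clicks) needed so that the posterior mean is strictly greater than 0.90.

k = 189

After k clicks and 0 non-clicks the posterior is Beta(10+k, 22), with mean (10+k)/(10+22+k).
Set (10+k)/(32+k) > 0.90 and solve: k > (0.90·32 − 10)/(1 − 0.90) = 188.000.
The smallest integer exceeding 188.000 is 189, and checking k=189: (199)/(221) = 0.9005 > 0.90.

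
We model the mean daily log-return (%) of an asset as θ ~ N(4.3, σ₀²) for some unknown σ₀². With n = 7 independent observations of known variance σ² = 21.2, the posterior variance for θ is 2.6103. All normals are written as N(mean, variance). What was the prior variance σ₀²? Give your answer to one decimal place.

σ₀² = 18.9

For the Normal–Normal model with known σ², precisions add: τ_n = τ₀ + n/σ².
So 1/σ₀² = 1/2.6103 − 7/21.2 = 0.383098 − 0.330189 = 0.052909.
Hence σ₀² = 1/0.052909 ≈ 18.9.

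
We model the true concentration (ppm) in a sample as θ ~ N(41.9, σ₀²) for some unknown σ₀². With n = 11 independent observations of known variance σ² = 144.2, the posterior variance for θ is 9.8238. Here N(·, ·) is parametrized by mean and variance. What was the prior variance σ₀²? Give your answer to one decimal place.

σ₀² = 39.2

Posterior precision equals prior precision plus data precision: 1/σ_n² = 1/σ₀² + n/σ².
So 1/σ₀² = 1/9.8238 − 11/144.2 = 0.101794 − 0.076283 = 0.025511.
Hence σ₀² = 1/0.025511 ≈ 39.2.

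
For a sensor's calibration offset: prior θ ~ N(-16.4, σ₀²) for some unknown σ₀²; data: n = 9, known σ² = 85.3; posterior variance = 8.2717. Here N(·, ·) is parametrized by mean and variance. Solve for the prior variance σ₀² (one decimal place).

σ₀² = 65.0

Posterior precision equals prior precision plus data precision: 1/σ_n² = 1/σ₀² + n/σ².
So 1/σ₀² = 1/8.2717 − 9/85.3 = 0.120894 − 0.105510 = 0.015384.
Hence σ₀² = 1/0.015384 ≈ 65.0.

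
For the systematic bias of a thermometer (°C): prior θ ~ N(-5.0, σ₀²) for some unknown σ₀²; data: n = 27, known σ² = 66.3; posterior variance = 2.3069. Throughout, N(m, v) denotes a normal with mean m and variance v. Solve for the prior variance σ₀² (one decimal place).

Posterior precision equals prior precision plus data precision: 1/σ_n² = 1/σ₀² + n/σ².
So 1/σ₀² = 1/2.3069 − 27/66.3 = 0.433482 − 0.407240 = 0.026242.
Hence σ₀² = 1/0.026242 ≈ 38.1.

σ₀² = 38.1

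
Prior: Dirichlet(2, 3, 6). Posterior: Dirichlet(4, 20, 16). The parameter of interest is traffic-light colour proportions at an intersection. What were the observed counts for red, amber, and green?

counts (2, 17, 10)

For a Dirichlet(α) prior with multinomial counts c, the posterior is Dirichlet(α + c) componentwise.
Counts are posterior − prior componentwise: 4−2=2, 20−3=17, 16−6=10.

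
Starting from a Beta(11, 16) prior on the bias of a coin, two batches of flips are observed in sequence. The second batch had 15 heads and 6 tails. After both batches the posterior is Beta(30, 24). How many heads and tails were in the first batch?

4 heads and 2 tails

Because Beta–binomial updating is additive in the counts, the combined data contributed (α_post−α_prior, β_post−β_prior) successes and failures.
Total across both batches: 30−11=19 heads, 24−16=8 tails.
Subtract the second batch: 19−15=4 heads and 8−6=2 tails.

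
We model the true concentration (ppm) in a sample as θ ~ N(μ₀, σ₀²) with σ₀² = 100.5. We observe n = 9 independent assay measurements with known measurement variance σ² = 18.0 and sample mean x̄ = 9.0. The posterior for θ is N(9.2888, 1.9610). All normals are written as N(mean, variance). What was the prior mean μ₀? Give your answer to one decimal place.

With known observation variance, the Normal–Normal posterior has precision τ_n = τ₀ + n/σ² and mean μ_n = (τ₀μ₀ + (n/σ²)x̄)/τ_n.
Here τ₀ = 1/100.5 = 0.009950 and τ_data = 9/18.0 = 0.500000, so τ_n = 0.509950.
Rearranging for μ₀: μ₀ = (μ_n·τ_n − τ_data·x̄)/τ₀ = (9.2888·0.509950 − 0.500000·9.0) / 0.009950 = 0.236824/0.009950 ≈ 23.8.

μ₀ = 23.8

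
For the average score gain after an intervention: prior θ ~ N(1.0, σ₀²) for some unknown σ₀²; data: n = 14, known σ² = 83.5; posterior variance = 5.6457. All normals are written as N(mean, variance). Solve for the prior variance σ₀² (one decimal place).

σ₀² = 105.7

For the Normal–Normal model with known σ², precisions add: τ_n = τ₀ + n/σ².
So 1/σ₀² = 1/5.6457 − 14/83.5 = 0.177126 − 0.167665 = 0.009461.
Hence σ₀² = 1/0.009461 ≈ 105.7.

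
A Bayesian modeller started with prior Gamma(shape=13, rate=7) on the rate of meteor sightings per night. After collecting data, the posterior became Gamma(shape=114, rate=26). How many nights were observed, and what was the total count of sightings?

n = 19 nights with total 101 sightings

Gamma–Poisson conjugacy: posterior shape = α + Σxᵢ, posterior rate = β + n.
Matching: Σxᵢ = 114 − 13 = 101 and n = 26 − 7 = 19.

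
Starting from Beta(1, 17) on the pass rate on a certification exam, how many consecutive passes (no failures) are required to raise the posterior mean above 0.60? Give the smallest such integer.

k = 25

After k passes and 0 failures the posterior is Beta(1+k, 17), with mean (1+k)/(1+17+k).
Set (1+k)/(18+k) > 0.60 and solve: k > (0.60·18 − 1)/(1 − 0.60) = 24.500.
The smallest integer exceeding 24.500 is 25, and checking k=25: (26)/(43) = 0.6047 > 0.60.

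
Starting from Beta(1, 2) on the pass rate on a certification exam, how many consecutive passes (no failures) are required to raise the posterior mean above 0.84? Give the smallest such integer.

After k passes and 0 failures the posterior is Beta(1+k, 2), with mean (1+k)/(1+2+k).
Set (1+k)/(3+k) > 0.84 and solve: k > (0.84·3 − 1)/(1 − 0.84) = 9.500.
The smallest integer exceeding 9.500 is 10, and checking k=10: (11)/(13) = 0.8462 > 0.84.

k = 10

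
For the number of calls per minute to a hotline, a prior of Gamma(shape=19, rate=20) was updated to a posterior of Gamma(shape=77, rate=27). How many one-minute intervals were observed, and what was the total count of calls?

n = 7 one-minute intervals with total 58 calls

Gamma–Poisson conjugacy: posterior shape = α + Σxᵢ, posterior rate = β + n.
Matching: Σxᵢ = 77 − 19 = 58 and n = 27 − 20 = 7.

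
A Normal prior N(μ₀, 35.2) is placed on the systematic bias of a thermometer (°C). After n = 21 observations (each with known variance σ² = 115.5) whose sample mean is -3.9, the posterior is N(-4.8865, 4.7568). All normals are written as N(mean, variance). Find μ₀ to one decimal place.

With known observation variance, the Normal–Normal posterior has precision τ_n = τ₀ + n/σ² and mean μ_n = (τ₀μ₀ + (n/σ²)x̄)/τ_n.
Here τ₀ = 1/35.2 = 0.028409 and τ_data = 21/115.5 = 0.181818, so τ_n = 0.210227.
Rearranging for μ₀: μ₀ = (μ_n·τ_n − τ_data·x̄)/τ₀ = (-4.8865·0.210227 − 0.181818·-3.9) / 0.028409 = -0.318184/0.028409 ≈ -11.2.

μ₀ = -11.2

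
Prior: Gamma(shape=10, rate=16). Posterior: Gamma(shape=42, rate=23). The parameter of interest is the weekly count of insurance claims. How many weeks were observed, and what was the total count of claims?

Gamma–Poisson conjugacy: posterior shape = α + Σxᵢ, posterior rate = β + n.
Matching: Σxᵢ = 42 − 10 = 32 and n = 23 − 16 = 7.

n = 7 weeks with total 32 claims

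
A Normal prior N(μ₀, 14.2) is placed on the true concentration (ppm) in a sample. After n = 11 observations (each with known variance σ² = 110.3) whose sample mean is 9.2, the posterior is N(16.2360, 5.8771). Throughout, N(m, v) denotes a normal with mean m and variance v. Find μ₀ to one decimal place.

With known observation variance, the Normal–Normal posterior has precision τ_n = τ₀ + n/σ² and mean μ_n = (τ₀μ₀ + (n/σ²)x̄)/τ_n.
Here τ₀ = 1/14.2 = 0.070423 and τ_data = 11/110.3 = 0.099728, so τ_n = 0.170151.
Rearranging for μ₀: μ₀ = (μ_n·τ_n − τ_data·x̄)/τ₀ = (16.2360·0.170151 − 0.099728·9.2) / 0.070423 = 1.845074/0.070423 ≈ 26.2.

μ₀ = 26.2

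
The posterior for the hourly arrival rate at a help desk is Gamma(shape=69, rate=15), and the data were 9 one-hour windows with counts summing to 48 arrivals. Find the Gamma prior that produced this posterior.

Gamma(shape=21, rate=6)

Gamma–Poisson conjugacy: posterior shape = α + Σxᵢ, posterior rate = β + n.
So α = 69 − 48 = 21 and β = 15 − 9 = 6.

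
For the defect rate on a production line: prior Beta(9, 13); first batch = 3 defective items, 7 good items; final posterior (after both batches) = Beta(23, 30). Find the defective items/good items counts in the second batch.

Sequential conjugate updates are equivalent to a single update on the pooled data, so total successes = posterior α − prior α and total failures = posterior β − prior β.
Total across both batches: 23−9=14 defective items, 30−13=17 good items.
Subtract the first batch: 14−3=11 defective items and 17−7=10 good items.

11 defective items and 10 good items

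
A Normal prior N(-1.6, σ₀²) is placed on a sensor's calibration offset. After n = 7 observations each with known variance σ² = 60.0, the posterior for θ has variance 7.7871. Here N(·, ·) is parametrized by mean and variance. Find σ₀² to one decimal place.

Posterior precision equals prior precision plus data precision: 1/σ_n² = 1/σ₀² + n/σ².
So 1/σ₀² = 1/7.7871 − 7/60.0 = 0.128418 − 0.116667 = 0.011751.
Hence σ₀² = 1/0.011751 ≈ 85.1.

σ₀² = 85.1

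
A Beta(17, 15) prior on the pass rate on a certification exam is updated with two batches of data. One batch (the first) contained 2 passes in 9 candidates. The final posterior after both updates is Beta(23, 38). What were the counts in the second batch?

4 passes and 16 failures

Because Beta–binomial updating is additive in the counts, the combined data contributed (α_post−α_prior, β_post−β_prior) successes and failures.
Total across both batches: 23−17=6 passes, 38−15=23 failures.
Subtract the first batch: 6−2=4 passes and 23−7=16 failures.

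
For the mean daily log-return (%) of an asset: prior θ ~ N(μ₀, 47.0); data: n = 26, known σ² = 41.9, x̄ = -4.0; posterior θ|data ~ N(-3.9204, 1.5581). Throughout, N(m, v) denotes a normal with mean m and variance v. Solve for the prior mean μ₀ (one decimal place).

μ₀ = -1.6

The posterior mean is a precision-weighted average: μ_n = (τ₀μ₀ + τ_data·x̄)/(τ₀+τ_data), with τ₀=1/σ₀² and τ_data=n/σ².
Here τ₀ = 1/47.0 = 0.021277 and τ_data = 26/41.9 = 0.620525, so τ_n = 0.641802.
Rearranging for μ₀: μ₀ = (μ_n·τ_n − τ_data·x̄)/τ₀ = (-3.9204·0.641802 − 0.620525·-4.0) / 0.021277 = -0.034021/0.021277 ≈ -1.6.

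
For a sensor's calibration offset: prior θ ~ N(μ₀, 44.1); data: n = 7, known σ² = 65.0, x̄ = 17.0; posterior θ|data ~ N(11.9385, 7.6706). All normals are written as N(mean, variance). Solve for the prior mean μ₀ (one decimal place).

The posterior mean is a precision-weighted average: μ_n = (τ₀μ₀ + τ_data·x̄)/(τ₀+τ_data), with τ₀=1/σ₀² and τ_data=n/σ².
Here τ₀ = 1/44.1 = 0.022676 and τ_data = 7/65.0 = 0.107692, so τ_n = 0.130368.
Rearranging for μ₀: μ₀ = (μ_n·τ_n − τ_data·x̄)/τ₀ = (11.9385·0.130368 − 0.107692·17.0) / 0.022676 = -0.274366/0.022676 ≈ -12.1.

μ₀ = -12.1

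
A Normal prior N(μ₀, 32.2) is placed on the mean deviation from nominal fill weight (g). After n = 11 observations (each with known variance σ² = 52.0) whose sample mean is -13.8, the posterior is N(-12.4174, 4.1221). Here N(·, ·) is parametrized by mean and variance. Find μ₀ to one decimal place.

μ₀ = -3.0

The posterior mean is a precision-weighted average: μ_n = (τ₀μ₀ + τ_data·x̄)/(τ₀+τ_data), with τ₀=1/σ₀² and τ_data=n/σ².
Here τ₀ = 1/32.2 = 0.031056 and τ_data = 11/52.0 = 0.211538, so τ_n = 0.242594.
Rearranging for μ₀: μ₀ = (μ_n·τ_n − τ_data·x̄)/τ₀ = (-12.4174·0.242594 − 0.211538·-13.8) / 0.031056 = -0.093162/0.031056 ≈ -3.0.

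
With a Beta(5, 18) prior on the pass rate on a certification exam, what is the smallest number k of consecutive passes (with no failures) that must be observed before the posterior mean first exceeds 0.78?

k = 59

After k passes and 0 failures the posterior is Beta(5+k, 18), with mean (5+k)/(5+18+k).
Set (5+k)/(23+k) > 0.78 and solve: k > (0.78·23 − 5)/(1 − 0.78) = 58.818.
The smallest integer exceeding 58.818 is 59.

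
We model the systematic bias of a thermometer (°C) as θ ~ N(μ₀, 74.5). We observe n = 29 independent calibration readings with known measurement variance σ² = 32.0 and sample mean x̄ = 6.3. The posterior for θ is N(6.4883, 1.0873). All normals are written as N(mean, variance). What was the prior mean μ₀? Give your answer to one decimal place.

μ₀ = 19.2

The posterior mean is a precision-weighted average: μ_n = (τ₀μ₀ + τ_data·x̄)/(τ₀+τ_data), with τ₀=1/σ₀² and τ_data=n/σ².
Here τ₀ = 1/74.5 = 0.013423 and τ_data = 29/32.0 = 0.906250, so τ_n = 0.919673.
Rearranging for μ₀: μ₀ = (μ_n·τ_n − τ_data·x̄)/τ₀ = (6.4883·0.919673 − 0.906250·6.3) / 0.013423 = 0.257739/0.013423 ≈ 19.2.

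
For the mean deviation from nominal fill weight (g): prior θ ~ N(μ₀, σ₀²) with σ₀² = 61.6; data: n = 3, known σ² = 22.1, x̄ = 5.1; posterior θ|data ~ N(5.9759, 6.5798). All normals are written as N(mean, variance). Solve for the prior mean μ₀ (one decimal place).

μ₀ = 13.3

With known observation variance, the Normal–Normal posterior has precision τ_n = τ₀ + n/σ² and mean μ_n = (τ₀μ₀ + (n/σ²)x̄)/τ_n.
Here τ₀ = 1/61.6 = 0.016234 and τ_data = 3/22.1 = 0.135747, so τ_n = 0.151981.
Rearranging for μ₀: μ₀ = (μ_n·τ_n − τ_data·x̄)/τ₀ = (5.9759·0.151981 − 0.135747·5.1) / 0.016234 = 0.215914/0.016234 ≈ 13.3.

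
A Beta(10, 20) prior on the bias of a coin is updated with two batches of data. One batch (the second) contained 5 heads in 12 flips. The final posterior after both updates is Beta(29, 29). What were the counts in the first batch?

Because Beta–binomial updating is additive in the counts, the combined data contributed (α_post−α_prior, β_post−β_prior) successes and failures.
Total across both batches: 29−10=19 heads, 29−20=9 tails.
Subtract the second batch: 19−5=14 heads and 9−7=2 tails.

14 heads and 2 tails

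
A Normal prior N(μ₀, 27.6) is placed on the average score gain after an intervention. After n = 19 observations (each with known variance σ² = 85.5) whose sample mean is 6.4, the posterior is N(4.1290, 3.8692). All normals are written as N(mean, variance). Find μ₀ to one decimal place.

The posterior mean is a precision-weighted average: μ_n = (τ₀μ₀ + τ_data·x̄)/(τ₀+τ_data), with τ₀=1/σ₀² and τ_data=n/σ².
Here τ₀ = 1/27.6 = 0.036232 and τ_data = 19/85.5 = 0.222222, so τ_n = 0.258454.
Rearranging for μ₀: μ₀ = (μ_n·τ_n − τ_data·x̄)/τ₀ = (4.1290·0.258454 − 0.222222·6.4) / 0.036232 = -0.355064/0.036232 ≈ -9.8.

μ₀ = -9.8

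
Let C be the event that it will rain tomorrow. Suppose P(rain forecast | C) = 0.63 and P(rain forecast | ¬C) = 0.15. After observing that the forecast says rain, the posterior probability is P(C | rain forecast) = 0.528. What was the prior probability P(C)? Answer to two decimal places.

P(C) = 0.21

Bayes' rule in odds form gives O(C|E) = O(C)·[P(E|C)/P(E|¬C)], hence O(C) = O(C|E)/LR.
Posterior odds = 0.528/(1−0.528) = 1.1186. LR = 0.63/0.15 = 4.2000.
Prior odds = 1.1186/4.2000 = 0.2663, so P(C) = 0.2663/(1+0.2663) ≈ 0.21.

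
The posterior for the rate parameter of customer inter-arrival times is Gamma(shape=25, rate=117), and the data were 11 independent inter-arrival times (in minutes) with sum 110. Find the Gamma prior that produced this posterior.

Gamma(shape=14, rate=7)

Gamma–exponential conjugacy: posterior shape = α + n, posterior rate = β + Σtᵢ.
So α = 25 − 11 = 14 and β = 117 − 110 = 7.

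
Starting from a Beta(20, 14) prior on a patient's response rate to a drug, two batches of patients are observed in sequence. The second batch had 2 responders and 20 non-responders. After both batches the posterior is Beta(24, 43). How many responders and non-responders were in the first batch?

Because Beta–binomial updating is additive in the counts, the combined data contributed (α_post−α_prior, β_post−β_prior) successes and failures.
Total across both batches: 24−20=4 responders, 43−14=29 non-responders.
Subtract the second batch: 4−2=2 responders and 29−20=9 non-responders.

2 responders and 9 non-responders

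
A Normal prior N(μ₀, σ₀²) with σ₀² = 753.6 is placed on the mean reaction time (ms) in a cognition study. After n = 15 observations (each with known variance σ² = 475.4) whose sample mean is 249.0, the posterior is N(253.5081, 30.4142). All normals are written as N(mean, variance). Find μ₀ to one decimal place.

With known observation variance, the Normal–Normal posterior has precision τ_n = τ₀ + n/σ² and mean μ_n = (τ₀μ₀ + (n/σ²)x̄)/τ_n.
Here τ₀ = 1/753.6 = 0.001327 and τ_data = 15/475.4 = 0.031552, so τ_n = 0.032879.
Rearranging for μ₀: μ₀ = (μ_n·τ_n − τ_data·x̄)/τ₀ = (253.5081·0.032879 − 0.031552·249.0) / 0.001327 = 0.478645/0.001327 ≈ 360.7.

μ₀ = 360.7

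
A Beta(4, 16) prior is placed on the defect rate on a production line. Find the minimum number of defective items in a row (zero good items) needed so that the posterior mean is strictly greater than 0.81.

After k defective items and 0 good items the posterior is Beta(4+k, 16), with mean (4+k)/(4+16+k).
Set (4+k)/(20+k) > 0.81 and solve: k > (0.81·20 − 4)/(1 − 0.81) = 64.211.
The smallest integer exceeding 64.211 is 65, and checking k=65: (69)/(85) = 0.8118 > 0.81.

k = 65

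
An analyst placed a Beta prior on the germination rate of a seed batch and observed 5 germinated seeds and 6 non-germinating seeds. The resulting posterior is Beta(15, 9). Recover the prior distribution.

Under Beta–binomial conjugacy the posterior parameters are (a+s, b+f).
So a = 15 − 5 = 10 and b = 9 − 6 = 3.

Beta(10, 3)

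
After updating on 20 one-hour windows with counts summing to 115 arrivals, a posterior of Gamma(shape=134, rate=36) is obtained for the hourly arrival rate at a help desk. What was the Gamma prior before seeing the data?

Gamma–Poisson conjugacy: posterior shape = α + Σxᵢ, posterior rate = β + n.
So α = 134 − 115 = 19 and β = 36 − 20 = 16.

Gamma(shape=19, rate=16)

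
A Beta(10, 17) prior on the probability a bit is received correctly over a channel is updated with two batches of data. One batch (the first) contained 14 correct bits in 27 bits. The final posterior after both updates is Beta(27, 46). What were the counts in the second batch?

Sequential conjugate updates are equivalent to a single update on the pooled data, so total successes = posterior α − prior α and total failures = posterior β − prior β.
Total across both batches: 27−10=17 correct bits, 46−17=29 errors.
Subtract the first batch: 17−14=3 correct bits and 29−13=16 errors.

3 correct bits and 16 errors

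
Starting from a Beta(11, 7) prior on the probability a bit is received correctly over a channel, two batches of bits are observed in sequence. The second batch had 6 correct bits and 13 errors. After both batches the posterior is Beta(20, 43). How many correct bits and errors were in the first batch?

Sequential conjugate updates are equivalent to a single update on the pooled data, so total successes = posterior α − prior α and total failures = posterior β − prior β.
Total across both batches: 20−11=9 correct bits, 43−7=36 errors.
Subtract the second batch: 9−6=3 correct bits and 36−13=23 errors.

3 correct bits and 23 errors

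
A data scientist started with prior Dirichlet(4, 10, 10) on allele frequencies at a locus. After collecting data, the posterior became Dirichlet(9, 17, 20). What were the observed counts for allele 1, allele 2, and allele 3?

For a Dirichlet(α) prior with multinomial counts c, the posterior is Dirichlet(α + c) componentwise.
Counts are posterior − prior componentwise: 9−4=5, 17−10=7, 20−10=10.

counts (5, 7, 10)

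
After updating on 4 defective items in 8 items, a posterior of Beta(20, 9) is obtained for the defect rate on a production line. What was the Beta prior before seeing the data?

A Beta(α, β) prior with s successes and f failures in binomial data gives a Beta(α+s, β+f) posterior.
Subtract the data counts: 20−4=16, 9−4=5.

Beta(16, 5)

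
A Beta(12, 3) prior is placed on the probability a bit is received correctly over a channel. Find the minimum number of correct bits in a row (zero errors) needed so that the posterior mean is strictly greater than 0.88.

k = 11

After k correct bits and 0 errors the posterior is Beta(12+k, 3), with mean (12+k)/(12+3+k).
Set (12+k)/(15+k) > 0.88 and solve: k > (0.88·15 − 12)/(1 − 0.88) = 10.000.
The smallest integer exceeding 10.000 is 11, and checking k=11: (23)/(26) = 0.8846 > 0.88.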